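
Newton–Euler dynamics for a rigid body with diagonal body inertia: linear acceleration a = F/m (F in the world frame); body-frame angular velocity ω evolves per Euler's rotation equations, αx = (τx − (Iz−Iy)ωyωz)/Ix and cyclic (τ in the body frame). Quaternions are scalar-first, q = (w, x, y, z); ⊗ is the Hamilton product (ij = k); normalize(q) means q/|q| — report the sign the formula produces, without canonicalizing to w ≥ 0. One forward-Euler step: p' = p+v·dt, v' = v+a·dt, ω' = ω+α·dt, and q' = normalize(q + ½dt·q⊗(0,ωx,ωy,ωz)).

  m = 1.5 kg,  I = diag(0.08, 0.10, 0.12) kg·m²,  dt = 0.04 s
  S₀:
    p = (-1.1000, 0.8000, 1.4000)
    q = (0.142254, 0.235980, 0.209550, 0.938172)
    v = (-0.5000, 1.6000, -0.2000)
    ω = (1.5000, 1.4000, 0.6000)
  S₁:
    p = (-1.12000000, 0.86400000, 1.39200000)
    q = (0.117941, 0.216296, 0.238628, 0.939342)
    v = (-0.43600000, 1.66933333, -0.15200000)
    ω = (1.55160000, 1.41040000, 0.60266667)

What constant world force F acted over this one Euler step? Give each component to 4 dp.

velocity change Δv = (0.06400000, 0.06933333, 0.04800000)
m·(v₁−v₀)/dt = (2.4000, 2.6000, 1.8000)

F = (2.4000, 2.6000, 1.8000)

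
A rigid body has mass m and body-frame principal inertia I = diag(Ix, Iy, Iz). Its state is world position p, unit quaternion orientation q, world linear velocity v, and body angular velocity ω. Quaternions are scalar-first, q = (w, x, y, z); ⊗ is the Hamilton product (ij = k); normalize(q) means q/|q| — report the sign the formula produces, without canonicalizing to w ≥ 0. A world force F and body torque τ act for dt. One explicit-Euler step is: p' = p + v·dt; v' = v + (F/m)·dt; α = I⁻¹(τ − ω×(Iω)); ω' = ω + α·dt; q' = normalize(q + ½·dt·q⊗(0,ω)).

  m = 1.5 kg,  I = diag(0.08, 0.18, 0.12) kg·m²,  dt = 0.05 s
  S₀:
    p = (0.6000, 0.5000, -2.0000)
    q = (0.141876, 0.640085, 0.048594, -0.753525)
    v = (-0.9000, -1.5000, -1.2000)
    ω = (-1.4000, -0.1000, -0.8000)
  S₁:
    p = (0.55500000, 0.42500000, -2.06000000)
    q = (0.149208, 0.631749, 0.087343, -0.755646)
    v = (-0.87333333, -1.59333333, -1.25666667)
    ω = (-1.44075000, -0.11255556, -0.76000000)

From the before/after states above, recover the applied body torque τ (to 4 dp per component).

rate change Δω = (-0.04075000, -0.01255556, 0.04000000)
τ = I·(Δω/dt) + ω₀×(Iω₀) = (-0.0700, -0.0900, 0.1100)

τ = (-0.0700, -0.0900, 0.1100)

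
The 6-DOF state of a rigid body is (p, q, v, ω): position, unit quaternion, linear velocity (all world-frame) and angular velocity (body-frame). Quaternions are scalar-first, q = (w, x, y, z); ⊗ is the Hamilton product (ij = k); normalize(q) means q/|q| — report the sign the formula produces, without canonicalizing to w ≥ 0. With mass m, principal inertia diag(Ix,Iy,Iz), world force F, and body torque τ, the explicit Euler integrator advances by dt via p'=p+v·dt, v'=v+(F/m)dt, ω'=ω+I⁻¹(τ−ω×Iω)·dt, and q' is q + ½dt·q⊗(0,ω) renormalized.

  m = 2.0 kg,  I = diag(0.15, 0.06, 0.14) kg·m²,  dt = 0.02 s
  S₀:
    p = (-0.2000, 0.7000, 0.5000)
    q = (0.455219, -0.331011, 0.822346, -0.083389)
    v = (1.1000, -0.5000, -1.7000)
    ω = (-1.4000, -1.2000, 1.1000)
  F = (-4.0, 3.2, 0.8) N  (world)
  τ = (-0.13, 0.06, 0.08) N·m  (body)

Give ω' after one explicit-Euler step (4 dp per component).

α = I⁻¹(τ − ω×Iω) = (-0.1627, 1.2567, 1.6514)
ω + α·dt = (-1.4033, -1.1749, 1.1330)

ω' = (-1.4033, -1.1749, 1.1330)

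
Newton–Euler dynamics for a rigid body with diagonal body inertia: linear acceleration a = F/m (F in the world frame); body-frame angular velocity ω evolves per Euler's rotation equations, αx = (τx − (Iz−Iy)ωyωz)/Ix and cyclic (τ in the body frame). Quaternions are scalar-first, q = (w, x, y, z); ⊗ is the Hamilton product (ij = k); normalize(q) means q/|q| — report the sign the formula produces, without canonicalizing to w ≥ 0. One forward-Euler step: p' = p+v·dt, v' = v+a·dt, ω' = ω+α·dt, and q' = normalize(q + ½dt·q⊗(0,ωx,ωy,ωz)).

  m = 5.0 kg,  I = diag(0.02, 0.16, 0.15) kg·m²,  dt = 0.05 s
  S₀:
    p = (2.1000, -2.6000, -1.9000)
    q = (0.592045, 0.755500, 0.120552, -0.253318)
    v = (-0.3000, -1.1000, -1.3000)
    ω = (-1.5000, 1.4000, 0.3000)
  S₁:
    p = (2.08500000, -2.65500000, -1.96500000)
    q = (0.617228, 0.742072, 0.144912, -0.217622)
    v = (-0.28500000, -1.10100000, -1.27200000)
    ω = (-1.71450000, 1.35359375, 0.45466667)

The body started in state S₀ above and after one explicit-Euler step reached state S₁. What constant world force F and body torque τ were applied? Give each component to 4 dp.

F = (1.5000, -0.1000, 2.8000)
τ = (-0.0900, -0.0900, 0.1700)

rate change Δω = (-0.21450000, -0.04640625, 0.15466667)
I·α + gyro = (-0.0900, -0.0900, 0.1700)
v₁ − v₀ = (0.01500000, -0.00100000, 0.02800000)
F = m·Δv/dt = (1.5000, -0.1000, 2.8000)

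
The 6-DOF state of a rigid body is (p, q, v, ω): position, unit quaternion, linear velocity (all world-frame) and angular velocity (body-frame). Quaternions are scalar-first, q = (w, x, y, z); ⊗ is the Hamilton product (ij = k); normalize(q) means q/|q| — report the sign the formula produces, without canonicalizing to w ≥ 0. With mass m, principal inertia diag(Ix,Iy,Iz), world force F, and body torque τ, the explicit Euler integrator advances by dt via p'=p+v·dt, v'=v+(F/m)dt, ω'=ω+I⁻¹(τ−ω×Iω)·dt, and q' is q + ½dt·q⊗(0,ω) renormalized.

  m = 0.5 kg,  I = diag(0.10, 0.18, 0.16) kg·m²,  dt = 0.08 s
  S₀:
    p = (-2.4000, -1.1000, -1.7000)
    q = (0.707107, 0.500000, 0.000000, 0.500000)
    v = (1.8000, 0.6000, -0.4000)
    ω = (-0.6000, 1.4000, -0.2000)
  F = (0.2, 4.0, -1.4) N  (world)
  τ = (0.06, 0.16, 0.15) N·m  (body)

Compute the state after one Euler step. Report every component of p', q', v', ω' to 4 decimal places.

p' = (-2.2560, -1.0520, -1.7320)
q' = (0.7217, 0.4542, 0.0315, 0.5214)
v' = (1.8320, 1.2400, -0.6240)
ω' = (-0.5565, 1.4743, -0.0914)

a = (0.4000, 8.0000, -2.8000)
p' = p + v·dt = (-2.2560, -1.0520, -1.7320)
v' = v + a·dt = (1.8320, 1.2400, -0.6240)
ω×(Iω) gyroscopic = (0.0056, -0.0072, -0.0672)
angular accel α = (0.5440, 0.9289, 1.3575)
new body rate ω' = (-0.5565, 1.4743, -0.0914)
Hamilton product q⊗(0,ω) = (0.4000000, -1.1242642, 0.7899498, 0.5585786)
updated quaternion q' = (0.7217, 0.4542, 0.0315, 0.5214)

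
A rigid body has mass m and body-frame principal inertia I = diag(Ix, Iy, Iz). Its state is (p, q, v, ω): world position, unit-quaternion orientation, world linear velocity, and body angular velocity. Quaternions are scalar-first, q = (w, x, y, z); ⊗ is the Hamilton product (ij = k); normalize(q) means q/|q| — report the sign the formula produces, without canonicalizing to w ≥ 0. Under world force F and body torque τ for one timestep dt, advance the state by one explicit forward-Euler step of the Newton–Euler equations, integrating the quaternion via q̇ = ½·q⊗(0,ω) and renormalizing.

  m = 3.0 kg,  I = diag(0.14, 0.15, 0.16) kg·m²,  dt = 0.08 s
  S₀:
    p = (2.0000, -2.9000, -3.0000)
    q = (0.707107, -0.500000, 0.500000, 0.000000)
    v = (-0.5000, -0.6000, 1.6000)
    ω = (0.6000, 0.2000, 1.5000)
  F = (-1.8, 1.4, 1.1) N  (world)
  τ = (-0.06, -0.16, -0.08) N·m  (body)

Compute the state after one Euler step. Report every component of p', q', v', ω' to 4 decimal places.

p' = (1.9600, -2.9480, -2.8720)
q' = (0.7136, -0.4521, 0.5345, 0.0264)
v' = (-0.5480, -0.5627, 1.6293)
ω' = (0.5640, 0.1243, 1.4594)

angular accel α = (-0.4500, -0.9467, -0.5075)
new body rate ω' = (0.5640, 0.1243, 1.4594)
Hamilton product q⊗(0,ω) = (0.2000000, 1.1742642, 0.8914214, 0.6606605)
updated quaternion q' = (0.7136, -0.4521, 0.5345, 0.0264)
new position p' = (1.9600, -2.9480, -2.8720)
v' = v + a·dt = (-0.5480, -0.5627, 1.6293)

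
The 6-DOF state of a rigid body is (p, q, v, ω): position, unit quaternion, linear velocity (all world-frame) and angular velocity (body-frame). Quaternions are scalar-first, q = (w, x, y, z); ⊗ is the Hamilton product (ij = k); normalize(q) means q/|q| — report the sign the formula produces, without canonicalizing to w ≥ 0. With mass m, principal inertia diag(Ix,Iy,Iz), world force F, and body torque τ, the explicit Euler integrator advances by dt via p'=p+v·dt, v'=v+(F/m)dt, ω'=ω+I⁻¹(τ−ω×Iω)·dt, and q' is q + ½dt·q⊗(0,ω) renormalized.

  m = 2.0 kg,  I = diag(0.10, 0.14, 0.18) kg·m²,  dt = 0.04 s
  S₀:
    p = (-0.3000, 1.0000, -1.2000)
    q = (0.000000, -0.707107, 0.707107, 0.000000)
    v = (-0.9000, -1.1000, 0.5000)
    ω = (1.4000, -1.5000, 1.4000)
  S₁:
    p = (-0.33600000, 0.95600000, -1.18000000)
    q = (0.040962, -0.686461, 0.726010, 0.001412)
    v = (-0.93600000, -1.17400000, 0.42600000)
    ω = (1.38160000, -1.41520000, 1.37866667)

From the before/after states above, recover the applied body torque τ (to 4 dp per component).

τ = (-0.1300, 0.1400, -0.1800)

rate change Δω = (-0.01840000, 0.08480000, -0.02133333)
precession coupling = (-0.0840, -0.1568, -0.0840)
I·α + gyro = (-0.1300, 0.1400, -0.1800)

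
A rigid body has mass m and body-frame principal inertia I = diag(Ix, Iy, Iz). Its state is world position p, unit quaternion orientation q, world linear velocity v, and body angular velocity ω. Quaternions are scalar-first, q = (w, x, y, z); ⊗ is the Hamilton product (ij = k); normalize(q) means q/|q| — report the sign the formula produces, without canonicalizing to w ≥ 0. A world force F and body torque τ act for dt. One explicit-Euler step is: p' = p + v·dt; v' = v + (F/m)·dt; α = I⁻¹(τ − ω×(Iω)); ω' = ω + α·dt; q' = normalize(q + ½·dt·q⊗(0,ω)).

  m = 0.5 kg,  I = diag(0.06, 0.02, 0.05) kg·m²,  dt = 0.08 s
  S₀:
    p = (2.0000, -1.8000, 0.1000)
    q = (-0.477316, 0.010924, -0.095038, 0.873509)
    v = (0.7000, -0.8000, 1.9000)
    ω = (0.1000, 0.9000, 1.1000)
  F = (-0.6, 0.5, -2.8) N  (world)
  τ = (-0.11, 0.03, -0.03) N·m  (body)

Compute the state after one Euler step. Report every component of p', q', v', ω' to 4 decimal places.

p' = (2.0560, -1.8640, 0.2520)
q' = (-0.5115, -0.0266, -0.1090, 0.8519)
v' = (0.6040, -0.7200, 1.4520)
ω' = (-0.0863, 1.0156, 1.0578)

a = F/m = (-1.2000, 1.0000, -5.6000)
new position p' = (2.0560, -1.8640, 0.2520)
v' = v + a·dt = (0.6040, -0.7200, 1.4520)
precession coupling ω×(Iω) = (0.0297, 0.0011, -0.0036)
α = I⁻¹(τ − ω×Iω) = (-2.3283, 1.4450, -0.5280)
ω + α·dt = (-0.0863, 1.0156, 1.0578)
q⊗(0,ω) = (-0.8764181, -0.9384315, -0.3542499, -0.5057122)
q + ½dt·q⊗(0,ω), renormalized = (-0.5115, -0.0266, -0.1090, 0.8519)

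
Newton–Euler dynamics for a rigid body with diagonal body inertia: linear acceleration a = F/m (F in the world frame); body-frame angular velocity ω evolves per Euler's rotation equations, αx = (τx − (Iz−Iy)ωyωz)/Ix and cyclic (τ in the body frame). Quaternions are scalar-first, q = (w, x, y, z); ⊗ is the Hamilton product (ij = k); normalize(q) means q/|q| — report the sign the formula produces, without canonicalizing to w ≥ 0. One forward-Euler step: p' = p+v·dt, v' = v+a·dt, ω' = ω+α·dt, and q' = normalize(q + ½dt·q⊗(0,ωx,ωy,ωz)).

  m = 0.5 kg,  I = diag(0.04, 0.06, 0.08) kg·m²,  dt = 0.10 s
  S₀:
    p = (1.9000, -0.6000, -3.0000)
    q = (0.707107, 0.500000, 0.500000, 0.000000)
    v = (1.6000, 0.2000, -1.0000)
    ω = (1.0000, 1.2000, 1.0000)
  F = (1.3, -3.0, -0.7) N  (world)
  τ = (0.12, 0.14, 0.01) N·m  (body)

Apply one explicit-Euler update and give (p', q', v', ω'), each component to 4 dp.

angular accel α = (2.4000, 3.0000, -0.1750)
ω + α·dt = (1.2400, 1.5000, 0.9825)
q⊗(0,ω) = (-1.1000000, 1.2071070, 0.3485284, 0.8071070)
updated quaternion q' = (0.6493, 0.5580, 0.5152, 0.0402)
a = F/m = (2.6000, -6.0000, -1.4000)
p' = p + v·dt = (2.0600, -0.5800, -3.1000)
v + (F/m)dt = (1.8600, -0.4000, -1.1400)

p' = (2.0600, -0.5800, -3.1000)
q' = (0.6493, 0.5580, 0.5152, 0.0402)
v' = (1.8600, -0.4000, -1.1400)
ω' = (1.2400, 1.5000, 0.9825)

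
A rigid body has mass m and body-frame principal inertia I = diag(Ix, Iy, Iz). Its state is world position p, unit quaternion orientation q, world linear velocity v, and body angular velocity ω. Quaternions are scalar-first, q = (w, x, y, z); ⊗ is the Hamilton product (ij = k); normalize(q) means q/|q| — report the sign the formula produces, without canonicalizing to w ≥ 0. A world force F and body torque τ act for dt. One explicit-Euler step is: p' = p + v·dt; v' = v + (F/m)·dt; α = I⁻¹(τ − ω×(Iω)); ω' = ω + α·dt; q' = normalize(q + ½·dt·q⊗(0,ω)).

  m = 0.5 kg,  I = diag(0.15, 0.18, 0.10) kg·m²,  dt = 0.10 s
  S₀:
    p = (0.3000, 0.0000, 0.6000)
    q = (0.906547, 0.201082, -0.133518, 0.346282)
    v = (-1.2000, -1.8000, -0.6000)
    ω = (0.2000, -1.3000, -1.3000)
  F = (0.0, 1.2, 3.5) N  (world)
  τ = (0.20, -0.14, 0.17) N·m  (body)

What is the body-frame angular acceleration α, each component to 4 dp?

precession coupling ω×(Iω) = (-0.1352, -0.0130, -0.0078)
α = I⁻¹(τ − ω×Iω) = (2.2347, -0.7056, 1.7780)

α = (2.2347, -0.7056, 1.7780)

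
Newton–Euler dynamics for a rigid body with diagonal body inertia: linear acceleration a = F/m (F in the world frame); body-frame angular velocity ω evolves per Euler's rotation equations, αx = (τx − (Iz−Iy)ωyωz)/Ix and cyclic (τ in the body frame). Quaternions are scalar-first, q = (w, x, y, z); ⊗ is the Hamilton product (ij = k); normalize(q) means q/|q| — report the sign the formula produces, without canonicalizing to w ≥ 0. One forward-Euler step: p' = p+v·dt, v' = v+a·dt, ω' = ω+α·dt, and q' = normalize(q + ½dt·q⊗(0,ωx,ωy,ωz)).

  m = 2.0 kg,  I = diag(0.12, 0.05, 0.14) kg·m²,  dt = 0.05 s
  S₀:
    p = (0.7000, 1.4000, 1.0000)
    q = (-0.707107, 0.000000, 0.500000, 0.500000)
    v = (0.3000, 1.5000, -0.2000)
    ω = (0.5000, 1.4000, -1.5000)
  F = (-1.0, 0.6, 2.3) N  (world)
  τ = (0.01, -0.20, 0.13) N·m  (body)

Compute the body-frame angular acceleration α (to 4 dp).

α = (1.6583, -4.3000, 1.2786)

ω×(Iω) gyroscopic = (-0.1890, 0.0150, -0.0490)
angular accel α = (1.6583, -4.3000, 1.2786)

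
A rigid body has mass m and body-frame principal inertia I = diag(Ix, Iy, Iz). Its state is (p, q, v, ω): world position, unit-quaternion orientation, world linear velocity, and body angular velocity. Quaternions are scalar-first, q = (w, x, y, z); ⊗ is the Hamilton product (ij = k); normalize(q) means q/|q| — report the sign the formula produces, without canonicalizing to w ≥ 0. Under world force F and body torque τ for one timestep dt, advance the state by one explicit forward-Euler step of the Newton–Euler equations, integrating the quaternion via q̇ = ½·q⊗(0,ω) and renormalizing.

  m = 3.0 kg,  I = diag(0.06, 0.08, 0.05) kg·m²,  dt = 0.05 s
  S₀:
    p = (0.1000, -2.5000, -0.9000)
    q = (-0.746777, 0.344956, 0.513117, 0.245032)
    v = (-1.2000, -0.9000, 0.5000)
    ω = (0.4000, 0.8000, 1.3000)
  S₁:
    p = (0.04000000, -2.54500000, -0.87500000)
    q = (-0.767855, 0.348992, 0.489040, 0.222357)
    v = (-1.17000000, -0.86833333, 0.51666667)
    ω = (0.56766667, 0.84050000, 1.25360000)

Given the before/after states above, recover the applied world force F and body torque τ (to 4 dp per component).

F = (1.8000, 1.9000, 1.0000)
τ = (0.1700, 0.0700, -0.0400)

Δv = v₁−v₀ = (0.03000000, 0.03166667, 0.01666667)
applied force F = (1.8000, 1.9000, 1.0000)
ω₁ − ω₀ = (0.16766667, 0.04050000, -0.04640000)
precession coupling = (-0.0312, 0.0052, 0.0064)
applied torque τ = (0.1700, 0.0700, -0.0400)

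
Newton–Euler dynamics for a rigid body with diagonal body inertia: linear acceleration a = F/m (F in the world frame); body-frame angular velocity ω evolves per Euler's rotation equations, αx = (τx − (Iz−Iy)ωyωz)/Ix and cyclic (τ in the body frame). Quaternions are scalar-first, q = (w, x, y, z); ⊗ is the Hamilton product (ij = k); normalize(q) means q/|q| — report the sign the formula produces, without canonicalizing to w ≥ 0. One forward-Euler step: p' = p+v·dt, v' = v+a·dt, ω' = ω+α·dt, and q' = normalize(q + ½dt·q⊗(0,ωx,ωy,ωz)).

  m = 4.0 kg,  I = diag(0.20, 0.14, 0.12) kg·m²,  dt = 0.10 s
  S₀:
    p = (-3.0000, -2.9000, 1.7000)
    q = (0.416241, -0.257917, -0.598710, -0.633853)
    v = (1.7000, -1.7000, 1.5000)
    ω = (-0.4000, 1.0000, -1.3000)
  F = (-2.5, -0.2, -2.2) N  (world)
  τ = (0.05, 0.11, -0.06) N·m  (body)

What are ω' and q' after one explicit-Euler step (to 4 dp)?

(τ − ω×Iω)/I = (0.1200, 0.4886, -0.7000)
new body rate ω' = (-0.3880, 1.0489, -1.3700)
Hamilton product q⊗(0,ω) = (-0.3284657, 1.2456796, 0.3344901, -1.0385143)
q + ½dt·q⊗(0,ω), renormalized = (0.3984, -0.1949, -0.5799, -0.6833)

ω' = (-0.3880, 1.0489, -1.3700)
q' = (0.3984, -0.1949, -0.5799, -0.6833)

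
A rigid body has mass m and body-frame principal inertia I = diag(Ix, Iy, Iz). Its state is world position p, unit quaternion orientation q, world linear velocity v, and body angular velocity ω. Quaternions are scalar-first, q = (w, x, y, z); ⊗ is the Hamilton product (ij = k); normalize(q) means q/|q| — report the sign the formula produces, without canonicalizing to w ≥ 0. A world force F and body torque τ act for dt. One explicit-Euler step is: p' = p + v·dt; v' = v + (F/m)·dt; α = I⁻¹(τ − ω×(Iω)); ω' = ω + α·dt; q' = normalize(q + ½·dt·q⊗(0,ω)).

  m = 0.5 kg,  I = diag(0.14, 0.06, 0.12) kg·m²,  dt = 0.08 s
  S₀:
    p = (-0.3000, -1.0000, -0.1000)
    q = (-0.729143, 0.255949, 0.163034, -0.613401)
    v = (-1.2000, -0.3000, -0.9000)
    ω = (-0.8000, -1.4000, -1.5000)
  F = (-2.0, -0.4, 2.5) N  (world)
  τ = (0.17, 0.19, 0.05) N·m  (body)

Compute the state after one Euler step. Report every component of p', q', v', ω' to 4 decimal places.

new position p' = (-0.3960, -1.0240, -0.1720)
v + (F/m)dt = (-1.5200, -0.3640, -0.5000)
(τ − ω×Iω)/I = (0.3143, 2.7667, 1.1633)
ω' = ω + α·dt = (-0.7749, -1.1787, -1.4069)
q⊗(0,ω) = (-0.4870947, -0.5199980, 1.8954445, 0.8658131)
q + ½dt·q⊗(0,ω), renormalized = (-0.7457, 0.2342, 0.2379, -0.5765)

p' = (-0.3960, -1.0240, -0.1720)
q' = (-0.7457, 0.2342, 0.2379, -0.5765)
v' = (-1.5200, -0.3640, -0.5000)
ω' = (-0.7749, -1.1787, -1.4069)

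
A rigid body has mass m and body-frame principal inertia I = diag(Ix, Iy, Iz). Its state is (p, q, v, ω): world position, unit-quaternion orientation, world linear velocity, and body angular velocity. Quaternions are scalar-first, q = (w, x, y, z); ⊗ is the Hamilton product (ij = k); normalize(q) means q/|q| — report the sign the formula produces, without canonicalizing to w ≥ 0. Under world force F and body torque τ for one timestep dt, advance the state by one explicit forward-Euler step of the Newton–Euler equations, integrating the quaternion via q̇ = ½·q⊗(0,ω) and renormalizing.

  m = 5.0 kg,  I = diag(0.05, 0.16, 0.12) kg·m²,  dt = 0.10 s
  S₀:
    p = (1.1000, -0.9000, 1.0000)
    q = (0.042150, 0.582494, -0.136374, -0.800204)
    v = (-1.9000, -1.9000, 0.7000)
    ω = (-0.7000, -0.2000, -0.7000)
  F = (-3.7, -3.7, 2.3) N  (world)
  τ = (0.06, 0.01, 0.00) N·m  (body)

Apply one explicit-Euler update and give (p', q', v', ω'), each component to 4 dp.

α = I⁻¹(τ − ω×Iω) = (1.3120, 0.2769, -0.1283)
ω' = ω + α·dt = (-0.5688, -0.1723, -0.7128)
2q̇ = q⊗(0,ω) = (-0.1796718, -0.0940840, 0.9594586, -0.2414656)
q' = normalize(q + ½dt·q⊗(0,ω)) = (0.0331, 0.5771, -0.0883, -0.8112)
p' = p + v·dt = (0.9100, -1.0900, 1.0700)
v' = v + a·dt = (-1.9740, -1.9740, 0.7460)

p' = (0.9100, -1.0900, 1.0700)
q' = (0.0331, 0.5771, -0.0883, -0.8112)
v' = (-1.9740, -1.9740, 0.7460)
ω' = (-0.5688, -0.1723, -0.7128)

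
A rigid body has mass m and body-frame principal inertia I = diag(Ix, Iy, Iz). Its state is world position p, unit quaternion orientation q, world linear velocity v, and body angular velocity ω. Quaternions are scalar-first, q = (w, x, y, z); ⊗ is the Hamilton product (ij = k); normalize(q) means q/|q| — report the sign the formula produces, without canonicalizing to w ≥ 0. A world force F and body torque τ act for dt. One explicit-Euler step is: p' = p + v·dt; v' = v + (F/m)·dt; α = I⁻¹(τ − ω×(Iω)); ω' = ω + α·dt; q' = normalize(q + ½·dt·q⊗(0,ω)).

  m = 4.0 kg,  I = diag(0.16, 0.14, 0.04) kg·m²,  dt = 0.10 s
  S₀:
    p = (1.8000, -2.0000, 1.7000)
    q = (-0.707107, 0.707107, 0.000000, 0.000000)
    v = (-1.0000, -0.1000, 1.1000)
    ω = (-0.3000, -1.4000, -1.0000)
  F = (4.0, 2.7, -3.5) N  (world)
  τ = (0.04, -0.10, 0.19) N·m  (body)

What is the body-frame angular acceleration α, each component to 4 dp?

α = (1.1250, -0.9714, 4.9600)

ω×(Iω) gyroscopic = (-0.1400, 0.0360, -0.0084)
angular accel α = (1.1250, -0.9714, 4.9600)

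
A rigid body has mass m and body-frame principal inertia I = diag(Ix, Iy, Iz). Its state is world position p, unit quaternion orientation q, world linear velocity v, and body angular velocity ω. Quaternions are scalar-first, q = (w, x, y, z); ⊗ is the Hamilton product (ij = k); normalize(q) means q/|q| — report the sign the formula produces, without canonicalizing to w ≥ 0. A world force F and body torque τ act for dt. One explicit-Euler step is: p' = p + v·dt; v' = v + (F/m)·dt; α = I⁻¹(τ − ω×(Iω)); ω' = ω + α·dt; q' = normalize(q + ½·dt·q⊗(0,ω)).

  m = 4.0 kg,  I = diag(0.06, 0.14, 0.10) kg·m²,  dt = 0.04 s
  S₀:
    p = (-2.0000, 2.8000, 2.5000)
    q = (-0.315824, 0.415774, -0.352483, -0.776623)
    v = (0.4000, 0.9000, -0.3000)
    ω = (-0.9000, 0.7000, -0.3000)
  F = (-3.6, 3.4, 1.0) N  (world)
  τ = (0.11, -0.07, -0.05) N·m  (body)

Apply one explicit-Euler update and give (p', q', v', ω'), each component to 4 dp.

p' = (-1.9840, 2.8360, 2.4880)
q' = (-0.3080, 0.4343, -0.3403, -0.7750)
v' = (0.3640, 0.9340, -0.2900)
ω' = (-0.8323, 0.6831, -0.2998)

a = F/m = (-0.9000, 0.8500, 0.2500)
p' = p + v·dt = (-1.9840, 2.8360, 2.4880)
new velocity v' = (0.3640, 0.9340, -0.2900)
precession coupling ω×(Iω) = (0.0084, -0.0108, -0.0504)
(τ − ω×Iω)/I = (1.6933, -0.4229, 0.0040)
ω' = ω + α·dt = (-0.8323, 0.6831, -0.2998)
2q̇ = q⊗(0,ω) = (0.3879478, 0.9336226, 0.6026161, 0.0685543)
updated quaternion q' = (-0.3080, 0.4343, -0.3403, -0.7750)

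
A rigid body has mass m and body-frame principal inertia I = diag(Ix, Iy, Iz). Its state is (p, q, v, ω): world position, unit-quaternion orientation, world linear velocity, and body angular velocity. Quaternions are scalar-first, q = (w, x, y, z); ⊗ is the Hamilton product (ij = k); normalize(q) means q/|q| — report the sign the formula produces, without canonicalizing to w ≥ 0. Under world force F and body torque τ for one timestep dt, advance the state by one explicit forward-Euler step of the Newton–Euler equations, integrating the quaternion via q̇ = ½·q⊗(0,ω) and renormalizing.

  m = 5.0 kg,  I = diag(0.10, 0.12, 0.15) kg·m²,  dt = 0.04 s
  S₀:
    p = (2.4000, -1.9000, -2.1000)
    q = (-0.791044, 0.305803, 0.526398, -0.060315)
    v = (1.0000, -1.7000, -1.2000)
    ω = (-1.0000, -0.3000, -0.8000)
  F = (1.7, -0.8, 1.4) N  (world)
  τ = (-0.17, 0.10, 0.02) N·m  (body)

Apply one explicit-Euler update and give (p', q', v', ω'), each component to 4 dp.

p' = (2.4400, -1.9680, -2.1480)
q' = (-0.7825, 0.3127, 0.5371, -0.0390)
v' = (1.0136, -1.7064, -1.1888)
ω' = (-1.0709, -0.2533, -0.7963)

ω×(Iω) gyroscopic = (0.0072, -0.0400, 0.0060)
α = I⁻¹(τ − ω×Iω) = (-1.7720, 1.1667, 0.0933)
ω + α·dt = (-1.0709, -0.2533, -0.7963)
Hamilton product q⊗(0,ω) = (0.4154704, 0.3518311, 0.5422706, 1.0674923)
updated quaternion q' = (-0.7825, 0.3127, 0.5371, -0.0390)
a = (0.3400, -0.1600, 0.2800)
p + v·dt = (2.4400, -1.9680, -2.1480)
new velocity v' = (1.0136, -1.7064, -1.1888)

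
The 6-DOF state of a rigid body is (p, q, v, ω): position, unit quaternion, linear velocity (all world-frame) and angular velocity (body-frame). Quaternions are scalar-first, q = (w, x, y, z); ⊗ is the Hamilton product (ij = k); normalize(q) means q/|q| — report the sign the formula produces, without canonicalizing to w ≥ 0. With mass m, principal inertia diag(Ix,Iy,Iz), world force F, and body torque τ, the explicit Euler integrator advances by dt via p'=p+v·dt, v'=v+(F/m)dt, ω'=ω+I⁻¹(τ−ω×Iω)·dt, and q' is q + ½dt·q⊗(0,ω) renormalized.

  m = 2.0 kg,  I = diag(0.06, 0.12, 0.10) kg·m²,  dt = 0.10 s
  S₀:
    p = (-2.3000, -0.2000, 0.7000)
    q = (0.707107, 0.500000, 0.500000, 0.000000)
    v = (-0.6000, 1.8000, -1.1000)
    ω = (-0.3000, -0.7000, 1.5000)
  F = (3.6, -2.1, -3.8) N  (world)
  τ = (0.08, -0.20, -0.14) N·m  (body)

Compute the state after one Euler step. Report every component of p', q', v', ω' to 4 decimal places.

a = F/m = (1.8000, -1.0500, -1.9000)
p + v·dt = (-2.3600, -0.0200, 0.5900)
v + (F/m)dt = (-0.4200, 1.6950, -1.2900)
α = I⁻¹(τ − ω×Iω) = (0.9833, -1.8167, -1.5260)
new body rate ω' = (-0.2017, -0.8817, 1.3474)
Hamilton product q⊗(0,ω) = (0.5000000, 0.5378679, -1.2449749, 0.8606605)
updated quaternion q' = (0.7295, 0.5250, 0.4362, 0.0429)

p' = (-2.3600, -0.0200, 0.5900)
q' = (0.7295, 0.5250, 0.4362, 0.0429)
v' = (-0.4200, 1.6950, -1.2900)
ω' = (-0.2017, -0.8817, 1.3474)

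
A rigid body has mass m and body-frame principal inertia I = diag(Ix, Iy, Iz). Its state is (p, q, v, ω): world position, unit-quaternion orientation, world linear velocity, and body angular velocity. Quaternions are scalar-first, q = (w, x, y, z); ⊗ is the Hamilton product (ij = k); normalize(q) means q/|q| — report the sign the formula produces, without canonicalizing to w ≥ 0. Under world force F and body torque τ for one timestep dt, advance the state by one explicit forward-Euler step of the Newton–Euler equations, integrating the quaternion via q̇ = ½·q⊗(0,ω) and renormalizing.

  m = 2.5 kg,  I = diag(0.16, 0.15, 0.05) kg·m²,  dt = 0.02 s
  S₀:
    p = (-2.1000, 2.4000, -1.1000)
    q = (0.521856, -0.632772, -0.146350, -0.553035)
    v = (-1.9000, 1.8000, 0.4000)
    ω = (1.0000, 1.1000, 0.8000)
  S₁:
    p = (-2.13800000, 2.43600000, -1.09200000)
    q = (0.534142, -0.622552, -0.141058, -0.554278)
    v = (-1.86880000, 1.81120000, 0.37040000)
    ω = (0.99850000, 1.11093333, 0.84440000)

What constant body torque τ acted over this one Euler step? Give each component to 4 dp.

τ = (-0.1000, 0.1700, 0.1000)

Δω = ω₁−ω₀ = (-0.00150000, 0.01093333, 0.04440000)
gyro term ω₀×Iω₀ = (-0.0880, 0.0880, -0.0110)
τ = I·(Δω/dt) + ω₀×(Iω₀) = (-0.1000, 0.1700, 0.1000)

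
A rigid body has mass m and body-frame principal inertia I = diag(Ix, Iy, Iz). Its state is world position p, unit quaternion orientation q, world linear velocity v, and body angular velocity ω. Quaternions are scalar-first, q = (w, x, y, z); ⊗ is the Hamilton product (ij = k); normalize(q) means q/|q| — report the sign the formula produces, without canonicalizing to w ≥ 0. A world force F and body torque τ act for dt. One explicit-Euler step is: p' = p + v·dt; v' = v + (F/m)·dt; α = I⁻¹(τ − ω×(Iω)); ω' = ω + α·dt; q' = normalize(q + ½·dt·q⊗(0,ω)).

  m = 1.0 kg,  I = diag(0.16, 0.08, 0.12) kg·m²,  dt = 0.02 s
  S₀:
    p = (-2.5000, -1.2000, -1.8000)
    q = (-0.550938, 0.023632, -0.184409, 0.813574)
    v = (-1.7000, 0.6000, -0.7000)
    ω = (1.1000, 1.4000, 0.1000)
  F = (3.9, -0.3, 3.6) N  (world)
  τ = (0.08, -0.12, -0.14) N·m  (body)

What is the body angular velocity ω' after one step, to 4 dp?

(τ − ω×Iω)/I = (0.4650, -1.5550, -0.1400)
new body rate ω' = (1.1093, 1.3689, 0.0972)

ω' = (1.1093, 1.3689, 0.0972)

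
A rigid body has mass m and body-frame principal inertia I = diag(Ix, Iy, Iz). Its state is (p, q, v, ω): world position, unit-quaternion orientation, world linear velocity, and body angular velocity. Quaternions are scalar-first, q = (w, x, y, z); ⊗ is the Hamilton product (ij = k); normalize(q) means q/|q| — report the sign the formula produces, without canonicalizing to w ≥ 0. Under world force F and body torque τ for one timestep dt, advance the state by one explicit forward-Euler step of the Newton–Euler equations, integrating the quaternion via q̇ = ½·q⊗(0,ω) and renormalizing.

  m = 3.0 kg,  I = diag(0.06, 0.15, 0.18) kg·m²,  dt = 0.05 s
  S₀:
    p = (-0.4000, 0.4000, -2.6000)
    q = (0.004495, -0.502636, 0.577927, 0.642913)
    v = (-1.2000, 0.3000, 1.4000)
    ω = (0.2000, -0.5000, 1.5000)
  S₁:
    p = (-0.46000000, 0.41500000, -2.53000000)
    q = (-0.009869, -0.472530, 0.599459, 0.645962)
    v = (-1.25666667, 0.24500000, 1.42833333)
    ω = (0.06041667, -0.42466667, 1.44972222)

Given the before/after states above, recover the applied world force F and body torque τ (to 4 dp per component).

F = (-3.4000, -3.3000, 1.7000)
τ = (-0.1900, 0.1900, -0.1900)

ω₁ − ω₀ = (-0.13958333, 0.07533333, -0.05027778)
I·α + gyro = (-0.1900, 0.1900, -0.1900)
v₁ − v₀ = (-0.05666667, -0.05500000, 0.02833333)
applied force F = (-3.4000, -3.3000, 1.7000)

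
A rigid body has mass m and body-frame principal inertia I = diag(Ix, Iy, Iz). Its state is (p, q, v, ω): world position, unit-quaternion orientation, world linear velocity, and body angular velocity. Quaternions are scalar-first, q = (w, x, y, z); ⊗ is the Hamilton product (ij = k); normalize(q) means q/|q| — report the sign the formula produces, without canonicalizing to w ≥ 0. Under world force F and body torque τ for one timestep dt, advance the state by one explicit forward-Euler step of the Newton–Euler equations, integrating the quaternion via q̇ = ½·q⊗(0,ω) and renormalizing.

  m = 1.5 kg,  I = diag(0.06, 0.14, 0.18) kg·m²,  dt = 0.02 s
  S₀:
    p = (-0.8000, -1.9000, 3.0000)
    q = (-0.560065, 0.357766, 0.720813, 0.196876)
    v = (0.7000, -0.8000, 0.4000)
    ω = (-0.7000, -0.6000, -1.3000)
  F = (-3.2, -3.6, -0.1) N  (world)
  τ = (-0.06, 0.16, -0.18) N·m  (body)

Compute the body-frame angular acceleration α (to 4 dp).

ω×(Iω) gyroscopic = (0.0312, -0.1092, 0.0336)
(τ − ω×Iω)/I = (-1.5200, 1.9229, -1.1867)

α = (-1.5200, 1.9229, -1.1867)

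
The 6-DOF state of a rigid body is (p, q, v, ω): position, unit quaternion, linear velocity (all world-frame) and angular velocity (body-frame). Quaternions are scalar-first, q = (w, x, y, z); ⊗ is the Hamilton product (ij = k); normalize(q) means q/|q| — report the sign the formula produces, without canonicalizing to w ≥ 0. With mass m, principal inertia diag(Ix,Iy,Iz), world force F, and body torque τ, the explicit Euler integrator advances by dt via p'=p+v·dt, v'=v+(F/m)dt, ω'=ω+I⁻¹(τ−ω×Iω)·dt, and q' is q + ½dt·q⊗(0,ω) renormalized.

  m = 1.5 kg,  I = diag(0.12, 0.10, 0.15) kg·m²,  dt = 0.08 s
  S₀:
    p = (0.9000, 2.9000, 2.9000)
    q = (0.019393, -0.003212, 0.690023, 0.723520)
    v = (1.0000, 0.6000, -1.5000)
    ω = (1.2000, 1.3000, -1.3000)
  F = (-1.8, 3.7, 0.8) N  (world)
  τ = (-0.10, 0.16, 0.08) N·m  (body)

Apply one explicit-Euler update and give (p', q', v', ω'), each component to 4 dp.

a = (-1.2000, 2.4667, 0.5333)
p' = p + v·dt = (0.9800, 2.9480, 2.7800)
v' = v + a·dt = (0.9040, 0.7973, -1.4573)
precession coupling ω×(Iω) = (-0.0845, 0.0468, -0.0312)
α = I⁻¹(τ − ω×Iω) = (-0.1292, 1.1320, 0.7413)
ω' = ω + α·dt = (1.1897, 1.3906, -1.2407)
2q̇ = q⊗(0,ω) = (0.0474005, -1.8143343, 0.8892593, -0.8574141)
updated quaternion q' = (0.0212, -0.0755, 0.7228, 0.6866)

p' = (0.9800, 2.9480, 2.7800)
q' = (0.0212, -0.0755, 0.7228, 0.6866)
v' = (0.9040, 0.7973, -1.4573)
ω' = (1.1897, 1.3906, -1.2407)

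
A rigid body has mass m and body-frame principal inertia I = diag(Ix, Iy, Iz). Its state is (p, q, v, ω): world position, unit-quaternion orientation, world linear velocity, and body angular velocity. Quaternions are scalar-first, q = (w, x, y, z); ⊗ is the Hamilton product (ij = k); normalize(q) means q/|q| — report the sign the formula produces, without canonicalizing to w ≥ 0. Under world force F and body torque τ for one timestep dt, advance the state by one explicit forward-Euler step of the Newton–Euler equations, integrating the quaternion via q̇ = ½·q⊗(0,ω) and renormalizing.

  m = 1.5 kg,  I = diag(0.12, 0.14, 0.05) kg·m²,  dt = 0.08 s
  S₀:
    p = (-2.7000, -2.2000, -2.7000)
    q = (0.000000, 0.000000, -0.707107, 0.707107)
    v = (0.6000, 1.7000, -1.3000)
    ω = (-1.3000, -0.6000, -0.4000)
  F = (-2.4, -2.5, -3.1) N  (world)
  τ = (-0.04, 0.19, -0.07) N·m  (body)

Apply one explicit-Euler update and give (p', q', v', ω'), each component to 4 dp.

p' = (-2.6520, -2.0640, -2.8040)
q' = (-0.0056, 0.0282, -0.7426, 0.6692)
v' = (0.4720, 1.5667, -1.4653)
ω' = (-1.3123, -0.5122, -0.5370)

gyro term ω×Iω = (-0.0216, 0.0364, 0.0156)
angular accel α = (-0.1533, 1.0971, -1.7120)
ω + α·dt = (-1.3123, -0.5122, -0.5370)
2q̇ = q⊗(0,ω) = (-0.1414214, 0.7071070, -0.9192391, -0.9192391)
q + ½dt·q⊗(0,ω), renormalized = (-0.0056, 0.0282, -0.7426, 0.6692)
new position p' = (-2.6520, -2.0640, -2.8040)
v' = v + a·dt = (0.4720, 1.5667, -1.4653)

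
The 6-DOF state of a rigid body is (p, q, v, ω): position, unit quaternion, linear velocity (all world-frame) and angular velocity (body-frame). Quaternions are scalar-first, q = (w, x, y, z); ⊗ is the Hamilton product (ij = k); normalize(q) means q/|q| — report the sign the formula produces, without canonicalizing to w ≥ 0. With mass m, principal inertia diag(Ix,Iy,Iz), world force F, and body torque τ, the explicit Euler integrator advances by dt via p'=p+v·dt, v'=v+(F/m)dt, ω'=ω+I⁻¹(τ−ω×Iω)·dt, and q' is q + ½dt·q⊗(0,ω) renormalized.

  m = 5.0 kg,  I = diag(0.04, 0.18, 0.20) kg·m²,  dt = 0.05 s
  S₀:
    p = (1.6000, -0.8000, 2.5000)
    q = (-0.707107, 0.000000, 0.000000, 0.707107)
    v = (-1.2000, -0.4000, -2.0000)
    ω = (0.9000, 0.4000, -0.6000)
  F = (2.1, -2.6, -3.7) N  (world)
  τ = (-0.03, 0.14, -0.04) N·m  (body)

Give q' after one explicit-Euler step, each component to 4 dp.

2q̇ = q⊗(0,ω) = (0.4242642, -0.9192391, 0.3535535, 0.4242642)
q' = normalize(q + ½dt·q⊗(0,ω)) = (-0.6962, -0.0230, 0.0088, 0.7174)

q' = (-0.6962, -0.0230, 0.0088, 0.7174)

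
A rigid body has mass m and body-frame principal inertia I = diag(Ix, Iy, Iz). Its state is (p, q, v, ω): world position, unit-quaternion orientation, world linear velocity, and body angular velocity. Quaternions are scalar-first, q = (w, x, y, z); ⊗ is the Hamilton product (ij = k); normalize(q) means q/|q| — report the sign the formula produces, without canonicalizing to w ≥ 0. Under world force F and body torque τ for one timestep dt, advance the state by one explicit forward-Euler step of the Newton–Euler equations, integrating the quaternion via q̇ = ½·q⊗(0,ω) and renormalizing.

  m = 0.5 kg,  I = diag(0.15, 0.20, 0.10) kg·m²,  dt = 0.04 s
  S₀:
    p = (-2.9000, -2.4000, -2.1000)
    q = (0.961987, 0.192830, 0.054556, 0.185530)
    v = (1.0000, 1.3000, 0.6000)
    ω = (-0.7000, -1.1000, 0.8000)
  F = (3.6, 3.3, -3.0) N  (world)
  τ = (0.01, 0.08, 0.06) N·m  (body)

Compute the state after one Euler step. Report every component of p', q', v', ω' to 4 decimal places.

precession coupling ω×(Iω) = (0.0880, -0.0280, 0.0385)
α = I⁻¹(τ − ω×Iω) = (-0.5200, 0.5400, 0.2150)
ω + α·dt = (-0.7208, -1.0784, 0.8086)
2q̇ = q⊗(0,ω) = (0.0465686, -0.4256631, -1.3423207, 0.5956658)
updated quaternion q' = (0.9625, 0.1842, 0.0277, 0.1974)
a = F/m = (7.2000, 6.6000, -6.0000)
p' = p + v·dt = (-2.8600, -2.3480, -2.0760)
new velocity v' = (1.2880, 1.5640, 0.3600)

p' = (-2.8600, -2.3480, -2.0760)
q' = (0.9625, 0.1842, 0.0277, 0.1974)
v' = (1.2880, 1.5640, 0.3600)
ω' = (-0.7208, -1.0784, 0.8086)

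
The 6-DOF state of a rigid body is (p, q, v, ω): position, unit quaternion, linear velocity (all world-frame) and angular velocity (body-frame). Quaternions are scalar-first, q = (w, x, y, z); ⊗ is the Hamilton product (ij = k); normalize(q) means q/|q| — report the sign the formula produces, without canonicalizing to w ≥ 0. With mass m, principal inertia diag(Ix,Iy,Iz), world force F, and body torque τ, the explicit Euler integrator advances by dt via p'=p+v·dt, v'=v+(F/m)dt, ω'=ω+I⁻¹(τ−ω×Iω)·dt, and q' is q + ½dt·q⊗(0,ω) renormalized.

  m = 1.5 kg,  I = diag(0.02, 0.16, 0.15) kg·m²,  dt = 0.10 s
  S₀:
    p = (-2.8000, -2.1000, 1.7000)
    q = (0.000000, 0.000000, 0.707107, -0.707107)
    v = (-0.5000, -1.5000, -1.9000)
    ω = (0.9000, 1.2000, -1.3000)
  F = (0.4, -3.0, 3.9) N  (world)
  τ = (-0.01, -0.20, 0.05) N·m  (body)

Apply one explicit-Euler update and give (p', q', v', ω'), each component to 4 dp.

ω×(Iω) gyroscopic = (0.0156, 0.1521, 0.1512)
angular accel α = (-1.2800, -2.2006, -0.6747)
new body rate ω' = (0.7720, 0.9799, -1.3675)
Hamilton product q⊗(0,ω) = (-1.7677675, -0.0707107, -0.6363963, -0.6363963)
q + ½dt·q⊗(0,ω), renormalized = (-0.0880, -0.0035, 0.6720, -0.7353)
a = F/m = (0.2667, -2.0000, 2.6000)
new position p' = (-2.8500, -2.2500, 1.5100)
v' = v + a·dt = (-0.4733, -1.7000, -1.6400)

p' = (-2.8500, -2.2500, 1.5100)
q' = (-0.0880, -0.0035, 0.6720, -0.7353)
v' = (-0.4733, -1.7000, -1.6400)
ω' = (0.7720, 0.9799, -1.3675)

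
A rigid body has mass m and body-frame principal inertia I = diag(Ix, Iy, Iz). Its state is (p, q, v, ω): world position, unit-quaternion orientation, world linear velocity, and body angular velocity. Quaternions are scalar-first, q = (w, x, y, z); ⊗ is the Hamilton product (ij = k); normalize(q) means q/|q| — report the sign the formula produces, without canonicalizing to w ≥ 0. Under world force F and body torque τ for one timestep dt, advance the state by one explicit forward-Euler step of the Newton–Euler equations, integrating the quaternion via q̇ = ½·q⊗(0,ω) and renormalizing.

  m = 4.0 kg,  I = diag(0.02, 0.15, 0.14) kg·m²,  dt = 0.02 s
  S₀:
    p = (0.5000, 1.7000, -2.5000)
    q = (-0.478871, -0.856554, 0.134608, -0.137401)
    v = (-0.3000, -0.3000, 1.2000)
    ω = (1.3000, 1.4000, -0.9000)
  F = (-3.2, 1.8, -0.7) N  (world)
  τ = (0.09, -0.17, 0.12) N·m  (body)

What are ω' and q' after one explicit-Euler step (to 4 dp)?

precession coupling ω×(Iω) = (0.0126, 0.1404, 0.2366)
(τ − ω×Iω)/I = (3.8700, -2.0693, -0.8329)
ω' = ω + α·dt = (1.3774, 1.3586, -0.9167)
q⊗(0,ω) = (0.8014081, -0.5513181, -1.6199393, -0.9431821)
q + ½dt·q⊗(0,ω), renormalized = (-0.4708, -0.8619, 0.1184, -0.1468)

ω' = (1.3774, 1.3586, -0.9167)
q' = (-0.4708, -0.8619, 0.1184, -0.1468)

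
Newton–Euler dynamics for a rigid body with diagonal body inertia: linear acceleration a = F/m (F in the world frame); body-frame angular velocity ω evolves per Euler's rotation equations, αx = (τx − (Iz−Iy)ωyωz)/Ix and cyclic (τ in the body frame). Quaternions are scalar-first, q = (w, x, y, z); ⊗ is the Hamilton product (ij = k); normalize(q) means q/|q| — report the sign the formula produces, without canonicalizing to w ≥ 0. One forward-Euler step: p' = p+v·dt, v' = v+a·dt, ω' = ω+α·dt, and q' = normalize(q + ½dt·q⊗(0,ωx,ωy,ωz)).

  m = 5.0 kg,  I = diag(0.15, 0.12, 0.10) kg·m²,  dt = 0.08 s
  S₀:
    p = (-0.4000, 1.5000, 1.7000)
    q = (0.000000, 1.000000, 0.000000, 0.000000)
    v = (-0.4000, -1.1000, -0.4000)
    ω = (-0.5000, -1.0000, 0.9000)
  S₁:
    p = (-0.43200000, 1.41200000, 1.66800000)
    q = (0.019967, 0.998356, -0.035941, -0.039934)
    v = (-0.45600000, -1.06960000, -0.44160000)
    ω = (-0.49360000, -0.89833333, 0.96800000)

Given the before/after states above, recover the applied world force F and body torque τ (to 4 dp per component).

F = (-3.5000, 1.9000, -2.6000)
τ = (0.0300, 0.1300, 0.0700)

velocity change Δv = (-0.05600000, 0.03040000, -0.04160000)
applied force F = (-3.5000, 1.9000, -2.6000)
rate change Δω = (0.00640000, 0.10166667, 0.06800000)
gyro term ω₀×Iω₀ = (0.0180, -0.0225, -0.0150)
I·α + gyro = (0.0300, 0.1300, 0.0700)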